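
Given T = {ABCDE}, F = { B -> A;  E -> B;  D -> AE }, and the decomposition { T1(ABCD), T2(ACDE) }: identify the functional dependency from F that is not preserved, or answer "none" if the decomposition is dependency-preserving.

Check E → B: no single fragment contains all of {BE}, and the restricted closure of {E} across the fragments never reaches {B}.
B → A is preserved.
D → AE is preserved.

E -> B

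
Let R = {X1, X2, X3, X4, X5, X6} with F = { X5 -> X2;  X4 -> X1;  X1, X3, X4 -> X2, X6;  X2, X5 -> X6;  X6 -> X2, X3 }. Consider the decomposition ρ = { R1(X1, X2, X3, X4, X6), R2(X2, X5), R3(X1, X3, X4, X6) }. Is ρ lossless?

Chase test. Columns are X1, X2, X3, X4, X5, X6; row i has aⱼ where attribute j ∈ Ri, else bᵢⱼ.
Initial tableau (one row per fragment):
  row 1: a1 a2 a3 a4 b15 a6
  row 2: b21 a2 b23 b24 a5 b26
  row 3: a1 b32 a3 a4 b35 a6
Rows 1 and 3 agree on X1, X3, X4; apply X1, X3, X4→X2, X6 and equate their X2, X6 entries.
No row becomes fully distinguished — the join is lossy.

No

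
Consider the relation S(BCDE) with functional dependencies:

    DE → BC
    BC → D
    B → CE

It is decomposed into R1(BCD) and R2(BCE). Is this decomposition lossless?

Common attributes: R1 ∩ R2 = {BC}.
Closure of {BC}: BC → D applies, adding D; B → CE applies, adding E. So (BC)⁺ = {BCDE}.
This closure contains every attribute of R1, so R1 ∩ R2 → R1. The join is lossless.

Yes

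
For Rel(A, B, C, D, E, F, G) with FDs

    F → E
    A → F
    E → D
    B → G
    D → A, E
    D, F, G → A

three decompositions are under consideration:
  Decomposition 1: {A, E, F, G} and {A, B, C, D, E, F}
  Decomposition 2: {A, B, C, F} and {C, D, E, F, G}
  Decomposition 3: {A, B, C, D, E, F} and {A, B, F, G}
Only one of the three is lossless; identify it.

Decomposition 1: common = {A, E, F}, closure = {A, D, E, F} → lossy.
Decomposition 2: common = {C, F}, closure = {A, C, D, E, F} → lossy.
Decomposition 3: common = {A, B, F}, closure = {A, B, D, E, F, G} → lossless.

Decomposition 3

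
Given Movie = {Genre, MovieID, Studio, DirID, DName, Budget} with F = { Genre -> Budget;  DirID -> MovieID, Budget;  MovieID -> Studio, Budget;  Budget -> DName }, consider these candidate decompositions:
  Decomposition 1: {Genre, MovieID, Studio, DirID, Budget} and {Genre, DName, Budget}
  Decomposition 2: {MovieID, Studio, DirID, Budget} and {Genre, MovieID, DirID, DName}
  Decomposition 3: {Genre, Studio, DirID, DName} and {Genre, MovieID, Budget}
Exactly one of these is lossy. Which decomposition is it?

Decomposition 1: common = {Genre, Budget}, closure = {Genre, DName, Budget} → lossless.
Decomposition 2: common = {MovieID, DirID}, closure = {MovieID, Studio, DirID, DName, Budget} → lossless.
Decomposition 3: common = {Genre}, closure = {Genre, DName, Budget} → lossy.

Decomposition 3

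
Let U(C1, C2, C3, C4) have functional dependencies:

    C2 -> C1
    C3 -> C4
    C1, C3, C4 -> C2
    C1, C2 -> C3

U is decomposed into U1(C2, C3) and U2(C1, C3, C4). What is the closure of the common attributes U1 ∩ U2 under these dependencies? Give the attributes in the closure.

U1 ∩ U2 = {C3}.
C3 → C4 applies, adding C4
Closure: {C3, C4}.

C3, C4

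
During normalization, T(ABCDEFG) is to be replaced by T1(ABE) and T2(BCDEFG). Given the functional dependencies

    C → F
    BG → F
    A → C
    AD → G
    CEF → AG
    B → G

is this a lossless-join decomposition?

No

Common attributes: T1 ∩ T2 = {BE}.
Closure of {BE}: B → G applies, adding G; BG → F applies, adding F. So (BE)⁺ = {BEFG}.
The closure contains neither all of T1 = {ABE} nor all of T2 = {BCDEFG}, so the common attributes are not a superkey of either fragment. The join is lossy.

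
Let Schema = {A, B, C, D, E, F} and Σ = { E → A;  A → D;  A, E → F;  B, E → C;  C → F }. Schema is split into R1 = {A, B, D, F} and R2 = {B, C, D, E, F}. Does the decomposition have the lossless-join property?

No

Common attributes: R1 ∩ R2 = {B, D, F}.
No dependency enlarges {B, D, F}, so (B, D, F)⁺ = {B, D, F}.
The closure contains neither all of R1 = {A, B, D, F} nor all of R2 = {B, C, D, E, F}, so the common attributes are not a superkey of either fragment. The join is lossy.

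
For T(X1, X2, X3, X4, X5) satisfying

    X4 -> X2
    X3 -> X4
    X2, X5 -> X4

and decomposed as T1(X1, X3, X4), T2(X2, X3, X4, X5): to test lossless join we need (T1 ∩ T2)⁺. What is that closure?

T1 ∩ T2 = {X3, X4}.
X4 → X2 applies, adding X2
Closure: {X2, X3, X4}.

X2, X3, X4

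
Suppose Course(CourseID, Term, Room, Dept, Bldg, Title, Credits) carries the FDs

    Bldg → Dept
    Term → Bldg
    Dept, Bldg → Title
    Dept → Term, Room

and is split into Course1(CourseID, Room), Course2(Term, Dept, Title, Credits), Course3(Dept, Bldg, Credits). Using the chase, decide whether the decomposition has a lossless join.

No

Chase test. Columns are CourseID, Term, Room, Dept, Bldg, Title, Credits; row i has aⱼ where attribute j ∈ Coursei, else bᵢⱼ.
Initial tableau (one row per fragment):
  row 1: a1 b12 a3 b14 b15 b16 b17
  row 2: b21 a2 b23 a4 b25 a6 a7
  row 3: b31 b32 b33 a4 a5 b36 a7
Rows 2 and 3 agree on Dept; apply Dept→Term, Room and equate their Term, Room entries.
Rows 2 and 3 agree on Term; apply Term→Bldg and equate their Bldg entries.
Rows 2 and 3 agree on Dept, Bldg; apply Dept, Bldg→Title and equate their Title entries.
No row becomes fully distinguished — the join is lossy.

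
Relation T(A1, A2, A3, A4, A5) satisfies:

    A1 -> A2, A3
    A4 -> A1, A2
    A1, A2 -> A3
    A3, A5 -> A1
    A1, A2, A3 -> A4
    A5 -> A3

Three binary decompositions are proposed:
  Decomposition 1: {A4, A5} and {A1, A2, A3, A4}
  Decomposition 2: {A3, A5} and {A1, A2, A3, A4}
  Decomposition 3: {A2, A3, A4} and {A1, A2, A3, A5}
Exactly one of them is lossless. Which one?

Decomposition 1

Decomposition 1: common = {A4}, closure = {A1, A2, A3, A4} → lossless.
Decomposition 2: common = {A3}, closure = {A3} → lossy.
Decomposition 3: common = {A2, A3}, closure = {A2, A3} → lossy.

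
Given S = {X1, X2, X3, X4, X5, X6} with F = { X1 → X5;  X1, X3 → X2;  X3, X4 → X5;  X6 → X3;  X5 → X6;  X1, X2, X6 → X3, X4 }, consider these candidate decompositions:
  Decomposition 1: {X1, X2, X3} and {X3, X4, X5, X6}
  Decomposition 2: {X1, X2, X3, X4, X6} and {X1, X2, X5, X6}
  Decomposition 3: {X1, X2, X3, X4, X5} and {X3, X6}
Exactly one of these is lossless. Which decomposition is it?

Decomposition 2

Decomposition 1: common = {X3}, closure = {X3} → lossy.
Decomposition 2: common = {X1, X2, X6}, closure = {X1, X2, X3, X4, X5, X6} → lossless.
Decomposition 3: common = {X3}, closure = {X3} → lossy.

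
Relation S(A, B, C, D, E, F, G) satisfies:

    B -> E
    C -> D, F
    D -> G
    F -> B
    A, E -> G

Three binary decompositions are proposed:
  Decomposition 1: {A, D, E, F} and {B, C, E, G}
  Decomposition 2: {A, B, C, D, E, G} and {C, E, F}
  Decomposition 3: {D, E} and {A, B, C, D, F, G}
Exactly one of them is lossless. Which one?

Decomposition 2

Decomposition 1: common = {E}, closure = {E} → lossy.
Decomposition 2: common = {C, E}, closure = {B, C, D, E, F, G} → lossless.
Decomposition 3: common = {D}, closure = {D, G} → lossy.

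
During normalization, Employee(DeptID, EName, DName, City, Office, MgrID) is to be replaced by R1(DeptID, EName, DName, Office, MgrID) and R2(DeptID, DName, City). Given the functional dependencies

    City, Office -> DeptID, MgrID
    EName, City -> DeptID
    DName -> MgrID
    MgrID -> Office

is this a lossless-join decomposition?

No

Common attributes: R1 ∩ R2 = {DeptID, DName}.
Closure of {DeptID, DName}: DName → MgrID applies, adding MgrID; MgrID → Office applies, adding Office. So (DeptID, DName)⁺ = {DeptID, DName, Office, MgrID}.
The closure contains neither all of R1 = {DeptID, EName, DName, Office, MgrID} nor all of R2 = {DeptID, DName, City}, so the common attributes are not a superkey of either fragment. The join is lossy.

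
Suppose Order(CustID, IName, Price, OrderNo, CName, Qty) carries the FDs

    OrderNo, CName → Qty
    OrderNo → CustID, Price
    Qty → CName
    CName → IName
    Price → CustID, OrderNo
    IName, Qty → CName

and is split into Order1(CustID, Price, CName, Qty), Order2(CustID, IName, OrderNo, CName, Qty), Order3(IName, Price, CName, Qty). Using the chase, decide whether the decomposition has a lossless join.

No

Chase test. Columns are CustID, IName, Price, OrderNo, CName, Qty; row i has aⱼ where attribute j ∈ Orderi, else bᵢⱼ.
Initial tableau (one row per fragment):
  row 1: a1 b12 a3 b14 a5 a6
  row 2: a1 a2 b23 a4 a5 a6
  row 3: b31 a2 a3 b34 a5 a6
Rows 1 and 2 agree on CName; apply CName→IName and equate their IName entries.
Rows 1 and 3 agree on Price; apply Price→CustID, OrderNo and equate their CustID, OrderNo entries.
No row becomes fully distinguished — the join is lossy.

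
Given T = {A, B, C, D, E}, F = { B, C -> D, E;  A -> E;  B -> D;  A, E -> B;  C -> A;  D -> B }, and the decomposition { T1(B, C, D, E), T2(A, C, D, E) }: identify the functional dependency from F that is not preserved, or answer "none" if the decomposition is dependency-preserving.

B, C → D, E lies within T1.
A → E lies within T2.
B → D lies within T1.
A, E → B: restricted closure across fragments reaches B.
C → A lies within T2.
D → B lies within T1.
Every dependency is enforceable on the fragments, so the decomposition is dependency-preserving.

none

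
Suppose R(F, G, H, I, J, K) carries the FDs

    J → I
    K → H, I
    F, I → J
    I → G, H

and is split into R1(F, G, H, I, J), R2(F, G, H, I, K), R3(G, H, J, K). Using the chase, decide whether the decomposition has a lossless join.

Yes

Chase test. Columns are F, G, H, I, J, K; row i has aⱼ where attribute j ∈ Ri, else bᵢⱼ.
Initial tableau (one row per fragment):
  row 1: a1 a2 a3 a4 a5 b16
  row 2: a1 a2 a3 a4 b25 a6
  row 3: b31 a2 a3 b34 a5 a6
Rows 1 and 3 agree on J; apply J→I and equate their I entries.
Rows 1 and 2 agree on F, I; apply F, I→J and equate their J entries.
Row 2 is now all distinguished symbols — the join is lossless.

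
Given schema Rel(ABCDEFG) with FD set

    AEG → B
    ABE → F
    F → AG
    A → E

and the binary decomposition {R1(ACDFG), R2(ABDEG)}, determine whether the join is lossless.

Common attributes: R1 ∩ R2 = {ADG}.
Closure of {ADG}: A → E applies, adding E; AEG → B applies, adding B; ABE → F applies, adding F. So (ADG)⁺ = {ABDEFG}.
This closure contains every attribute of R2, so R1 ∩ R2 → R2. The join is lossless.

Yes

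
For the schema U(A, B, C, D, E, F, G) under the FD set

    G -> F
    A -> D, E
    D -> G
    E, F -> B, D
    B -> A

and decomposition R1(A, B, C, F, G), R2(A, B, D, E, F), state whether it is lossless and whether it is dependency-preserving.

lossless but not dependency-preserving

Lossless test: (A, B, F)⁺ = {A, B, D, E, F, G}, which contains all of one fragment — lossless.
Dependency preservation: the restricted closure of {D} across the fragments never reaches {G}, so D → G cannot be enforced without a join — not preserved.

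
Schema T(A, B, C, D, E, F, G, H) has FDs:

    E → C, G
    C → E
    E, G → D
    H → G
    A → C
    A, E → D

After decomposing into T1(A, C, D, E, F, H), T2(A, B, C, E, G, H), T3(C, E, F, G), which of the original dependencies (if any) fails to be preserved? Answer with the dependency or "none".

E → C, G lies within T2.
C → E lies within T1.
E, G → D: restricted closure across fragments reaches D.
H → G lies within T2.
A → C lies within T1.
A, E → D lies within T1.
Every dependency is enforceable on the fragments, so the decomposition is dependency-preserving.

none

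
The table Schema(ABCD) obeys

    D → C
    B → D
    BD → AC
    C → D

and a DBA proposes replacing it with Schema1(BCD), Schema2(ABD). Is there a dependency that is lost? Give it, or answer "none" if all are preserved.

D → C lies within Schema1.
B → D lies within Schema1.
BD → AC: restricted closure across fragments reaches AC.
C → D lies within Schema1.
Every dependency is enforceable on the fragments, so the decomposition is dependency-preserving.

none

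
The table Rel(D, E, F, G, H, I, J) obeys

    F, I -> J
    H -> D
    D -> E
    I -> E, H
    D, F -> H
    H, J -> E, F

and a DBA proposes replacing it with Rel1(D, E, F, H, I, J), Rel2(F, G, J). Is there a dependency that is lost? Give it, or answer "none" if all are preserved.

none

F, I → J lies within Rel1.
H → D lies within Rel1.
D → E lies within Rel1.
I → E, H lies within Rel1.
D, F → H lies within Rel1.
H, J → E, F lies within Rel1.
Every dependency is enforceable on the fragments, so the decomposition is dependency-preserving.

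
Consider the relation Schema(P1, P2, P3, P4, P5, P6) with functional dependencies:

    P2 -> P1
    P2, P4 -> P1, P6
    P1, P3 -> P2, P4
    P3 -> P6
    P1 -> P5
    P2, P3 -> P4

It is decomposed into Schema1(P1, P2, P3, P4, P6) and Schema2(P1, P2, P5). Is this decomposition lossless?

Yes

Common attributes: Schema1 ∩ Schema2 = {P1, P2}.
Closure of {P1, P2}: P1 → P5 applies, adding P5. So (P1, P2)⁺ = {P1, P2, P5}.
This closure contains every attribute of Schema2, so Schema1 ∩ Schema2 → Schema2. The join is lossless.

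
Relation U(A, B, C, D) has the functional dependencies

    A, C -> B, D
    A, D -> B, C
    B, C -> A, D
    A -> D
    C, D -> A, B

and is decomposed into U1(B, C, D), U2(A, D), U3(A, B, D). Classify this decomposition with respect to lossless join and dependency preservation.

lossy and not dependency-preserving

Lossless test (chase): Rows 2 and 3 agree on A, D; apply A, D→B, C and equate their B, C entries. No row becomes fully distinguished — the join is lossy.
Dependency preservation: the restricted closure of {A, D} across the fragments never reaches {B, C}, so A, D → B, C cannot be enforced without a join — not preserved.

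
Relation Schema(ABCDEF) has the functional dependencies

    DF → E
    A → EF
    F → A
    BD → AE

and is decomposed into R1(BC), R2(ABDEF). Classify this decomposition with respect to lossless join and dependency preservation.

Lossless test: (B)⁺ = {B}, which is a superkey of neither fragment — lossy.
Dependency preservation: every FD's attributes lie within a single fragment, so each can be enforced locally — preserved.

lossy but dependency-preserving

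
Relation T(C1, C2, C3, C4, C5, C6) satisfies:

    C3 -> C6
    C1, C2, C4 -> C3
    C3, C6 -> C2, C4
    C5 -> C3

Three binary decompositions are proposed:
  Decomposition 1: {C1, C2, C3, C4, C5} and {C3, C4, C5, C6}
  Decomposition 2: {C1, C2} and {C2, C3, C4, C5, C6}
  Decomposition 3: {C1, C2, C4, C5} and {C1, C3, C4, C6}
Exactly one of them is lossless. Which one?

Decomposition 1: common = {C3, C4, C5}, closure = {C2, C3, C4, C5, C6} → lossless.
Decomposition 2: common = {C2}, closure = {C2} → lossy.
Decomposition 3: common = {C1, C4}, closure = {C1, C4} → lossy.

Decomposition 1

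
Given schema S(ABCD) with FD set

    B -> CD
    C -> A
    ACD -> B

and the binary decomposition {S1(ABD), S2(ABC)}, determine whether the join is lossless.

Common attributes: S1 ∩ S2 = {AB}.
Closure of {AB}: B → CD applies, adding CD. So (AB)⁺ = {ABCD}.
This closure contains every attribute of S1, so S1 ∩ S2 → S1. The join is lossless.

Yes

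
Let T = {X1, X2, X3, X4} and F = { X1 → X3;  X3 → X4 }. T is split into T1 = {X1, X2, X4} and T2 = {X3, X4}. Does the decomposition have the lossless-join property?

Common attributes: T1 ∩ T2 = {X4}.
No dependency enlarges {X4}, so (X4)⁺ = {X4}.
The closure contains neither all of T1 = {X1, X2, X4} nor all of T2 = {X3, X4}, so the common attributes are not a superkey of either fragment. The join is lossy.

No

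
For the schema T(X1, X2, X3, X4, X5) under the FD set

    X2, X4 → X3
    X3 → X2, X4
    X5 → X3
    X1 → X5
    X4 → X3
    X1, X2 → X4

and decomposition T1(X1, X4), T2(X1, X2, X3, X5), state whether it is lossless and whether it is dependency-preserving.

lossless but not dependency-preserving

Lossless test: (X1)⁺ = {X1, X2, X3, X4, X5}, which contains all of one fragment — lossless.
Dependency preservation: the restricted closure of {X2, X4} across the fragments never reaches {X3}, so X2, X4 → X3 cannot be enforced without a join — not preserved.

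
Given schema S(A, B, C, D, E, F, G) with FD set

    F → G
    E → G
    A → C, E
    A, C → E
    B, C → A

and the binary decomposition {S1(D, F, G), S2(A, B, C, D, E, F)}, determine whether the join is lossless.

Common attributes: S1 ∩ S2 = {D, F}.
Closure of {D, F}: F → G applies, adding G. So (D, F)⁺ = {D, F, G}.
This closure contains every attribute of S1, so S1 ∩ S2 → S1. The join is lossless.

Yes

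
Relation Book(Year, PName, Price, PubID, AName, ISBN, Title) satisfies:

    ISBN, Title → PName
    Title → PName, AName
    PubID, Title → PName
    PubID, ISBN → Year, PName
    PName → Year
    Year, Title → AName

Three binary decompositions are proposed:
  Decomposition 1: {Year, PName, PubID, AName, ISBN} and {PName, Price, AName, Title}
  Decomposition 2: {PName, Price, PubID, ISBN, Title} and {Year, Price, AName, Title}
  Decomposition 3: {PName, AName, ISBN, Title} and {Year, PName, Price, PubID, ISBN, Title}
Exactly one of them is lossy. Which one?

Decomposition 1

Decomposition 1: common = {PName, AName}, closure = {Year, PName, AName} → lossy.
Decomposition 2: common = {Price, Title}, closure = {Year, PName, Price, AName, Title} → lossless.
Decomposition 3: common = {PName, ISBN, Title}, closure = {Year, PName, AName, ISBN, Title} → lossless.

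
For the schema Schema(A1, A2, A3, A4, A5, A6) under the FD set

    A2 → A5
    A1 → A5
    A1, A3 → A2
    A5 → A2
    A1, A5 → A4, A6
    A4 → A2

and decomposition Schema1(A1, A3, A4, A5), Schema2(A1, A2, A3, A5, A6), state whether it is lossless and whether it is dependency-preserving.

lossless and dependency-preserving

Lossless test: (A1, A3, A5)⁺ = {A1, A2, A3, A4, A5, A6}, which contains all of one fragment — lossless.
Dependency preservation: A1, A5 → A4, A6; A4 → A2 are not contained in any single fragment, but the restricted closure of each left-hand side across the fragments still reaches the right-hand side; the remaining FDs each lie inside some fragment. All dependencies are preserved.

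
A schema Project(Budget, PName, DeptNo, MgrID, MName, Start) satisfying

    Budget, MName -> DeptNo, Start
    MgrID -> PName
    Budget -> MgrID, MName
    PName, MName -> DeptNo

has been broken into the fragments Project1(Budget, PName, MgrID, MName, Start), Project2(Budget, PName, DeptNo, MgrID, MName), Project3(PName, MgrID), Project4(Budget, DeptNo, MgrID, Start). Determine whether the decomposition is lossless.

Chase test. Columns are Budget, PName, DeptNo, MgrID, MName, Start; row i has aⱼ where attribute j ∈ Projecti, else bᵢⱼ.
Initial tableau (one row per fragment):
  row 1: a1 a2 b13 a4 a5 a6
  row 2: a1 a2 a3 a4 a5 b26
  row 3: b31 a2 b33 a4 b35 b36
  row 4: a1 b42 a3 a4 b45 a6
Rows 1 and 2 agree on Budget, MName; apply Budget, MName→DeptNo, Start and equate their DeptNo, Start entries.
Rows 1 and 4 agree on MgrID; apply MgrID→PName and equate their PName entries.
Rows 1 and 4 agree on Budget; apply Budget→MgrID, MName and equate their MgrID, MName entries.
Row 1 is now all distinguished symbols — the join is lossless.

Yes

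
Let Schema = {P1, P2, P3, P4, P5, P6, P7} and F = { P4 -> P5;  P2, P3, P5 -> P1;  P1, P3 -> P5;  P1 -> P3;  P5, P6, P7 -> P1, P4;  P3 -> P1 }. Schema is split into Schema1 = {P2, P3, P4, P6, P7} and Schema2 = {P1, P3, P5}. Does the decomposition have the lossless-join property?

Common attributes: Schema1 ∩ Schema2 = {P3}.
Closure of {P3}: P3 → P1 applies, adding P1; P1, P3 → P5 applies, adding P5. So (P3)⁺ = {P1, P3, P5}.
This closure contains every attribute of Schema2, so Schema1 ∩ Schema2 → Schema2. The join is lossless.

Yes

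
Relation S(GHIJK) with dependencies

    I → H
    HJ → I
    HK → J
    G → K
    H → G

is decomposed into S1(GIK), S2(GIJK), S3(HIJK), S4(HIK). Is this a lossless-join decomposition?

Chase test. Columns are GHIJK; row i has aⱼ where attribute j ∈ Si, else bᵢⱼ.
Initial tableau (one row per fragment):
  row 1: a1 b12 a3 b14 a5
  row 2: a1 b22 a3 a4 a5
  row 3: b31 a2 a3 a4 a5
  row 4: b41 a2 a3 b44 a5
Rows 1 and 2 agree on I; apply I→H and equate their H entries.
Rows 1 and 3 agree on I; apply I→H and equate their H entries.
Rows 1 and 2 agree on HK; apply HK→J and equate their J entries.
Rows 1 and 4 agree on HK; apply HK→J and equate their J entries.
Rows 1 and 3 agree on H; apply H→G and equate their G entries.
Rows 1 and 4 agree on H; apply H→G and equate their G entries.
Row 1 is now all distinguished symbols — the join is lossless.

Yes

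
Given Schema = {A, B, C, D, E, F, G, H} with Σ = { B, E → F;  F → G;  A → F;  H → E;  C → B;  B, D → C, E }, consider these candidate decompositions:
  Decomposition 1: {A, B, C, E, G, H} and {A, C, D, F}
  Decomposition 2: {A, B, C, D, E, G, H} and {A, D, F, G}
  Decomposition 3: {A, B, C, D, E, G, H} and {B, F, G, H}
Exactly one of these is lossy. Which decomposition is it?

Decomposition 1: common = {A, C}, closure = {A, B, C, F, G} → lossy.
Decomposition 2: common = {A, D, G}, closure = {A, D, F, G} → lossless.
Decomposition 3: common = {B, G, H}, closure = {B, E, F, G, H} → lossless.

Decomposition 1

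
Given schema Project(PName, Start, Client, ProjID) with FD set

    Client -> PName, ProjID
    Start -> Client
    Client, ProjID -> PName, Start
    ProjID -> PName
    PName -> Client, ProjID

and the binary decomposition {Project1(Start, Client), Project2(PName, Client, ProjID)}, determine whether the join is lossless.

Common attributes: Project1 ∩ Project2 = {Client}.
Closure of {Client}: Client → PName, ProjID applies, adding PName, ProjID; Client, ProjID → PName, Start applies, adding Start. So (Client)⁺ = {PName, Start, Client, ProjID}.
This closure contains every attribute of Project1, so Project1 ∩ Project2 → Project1. The join is lossless.

Yes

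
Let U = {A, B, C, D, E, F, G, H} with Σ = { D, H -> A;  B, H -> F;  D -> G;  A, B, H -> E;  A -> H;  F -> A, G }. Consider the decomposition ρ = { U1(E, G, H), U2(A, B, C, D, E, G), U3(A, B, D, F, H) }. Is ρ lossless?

Chase test. Columns are A, B, C, D, E, F, G, H; row i has aⱼ where attribute j ∈ Ui, else bᵢⱼ.
Initial tableau (one row per fragment):
  row 1: b11 b12 b13 b14 a5 b16 a7 a8
  row 2: a1 a2 a3 a4 a5 b26 a7 b28
  row 3: a1 a2 b33 a4 b35 a6 b37 a8
Rows 2 and 3 agree on D; apply D→G and equate their G entries.
Rows 2 and 3 agree on A; apply A→H and equate their H entries.
Rows 2 and 3 agree on B, H; apply B, H→F and equate their F entries.
Rows 2 and 3 agree on A, B, H; apply A, B, H→E and equate their E entries.
Row 2 is now all distinguished symbols — the join is lossless.

Yes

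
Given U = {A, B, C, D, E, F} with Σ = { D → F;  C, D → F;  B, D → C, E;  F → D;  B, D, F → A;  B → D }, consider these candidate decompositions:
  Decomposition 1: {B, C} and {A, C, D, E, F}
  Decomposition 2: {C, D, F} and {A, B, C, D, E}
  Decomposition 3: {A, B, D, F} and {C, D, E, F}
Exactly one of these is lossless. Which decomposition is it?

Decomposition 1: common = {C}, closure = {C} → lossy.
Decomposition 2: common = {C, D}, closure = {C, D, F} → lossless.
Decomposition 3: common = {D, F}, closure = {D, F} → lossy.

Decomposition 2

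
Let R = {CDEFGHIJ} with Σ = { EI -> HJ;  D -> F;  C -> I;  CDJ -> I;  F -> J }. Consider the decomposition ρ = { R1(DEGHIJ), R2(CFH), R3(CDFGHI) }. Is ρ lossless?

No

Chase test. Columns are CDEFGHIJ; row i has aⱼ where attribute j ∈ Ri, else bᵢⱼ.
Initial tableau (one row per fragment):
  row 1: b11 a2 a3 b14 a5 a6 a7 a8
  row 2: a1 b22 b23 a4 b25 a6 b27 b28
  row 3: a1 a2 b33 a4 a5 a6 a7 b38
Rows 1 and 3 agree on D; apply D→F and equate their F entries.
Rows 2 and 3 agree on C; apply C→I and equate their I entries.
Rows 1 and 2 agree on F; apply F→J and equate their J entries.
Rows 1 and 3 agree on F; apply F→J and equate their J entries.
No row becomes fully distinguished — the join is lossy.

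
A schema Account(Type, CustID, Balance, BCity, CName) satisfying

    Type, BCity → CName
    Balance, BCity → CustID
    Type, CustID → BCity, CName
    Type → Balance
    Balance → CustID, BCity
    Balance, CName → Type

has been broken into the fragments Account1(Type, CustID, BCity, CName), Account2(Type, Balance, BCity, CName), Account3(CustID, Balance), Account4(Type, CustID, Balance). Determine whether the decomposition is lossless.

Chase test. Columns are Type, CustID, Balance, BCity, CName; row i has aⱼ where attribute j ∈ Accounti, else bᵢⱼ.
Initial tableau (one row per fragment):
  row 1: a1 a2 b13 a4 a5
  row 2: a1 b22 a3 a4 a5
  row 3: b31 a2 a3 b34 b35
  row 4: a1 a2 a3 b44 b45
Rows 1 and 4 agree on Type, CustID; apply Type, CustID→BCity, CName and equate their BCity, CName entries.
Rows 1 and 2 agree on Type; apply Type→Balance and equate their Balance entries.
Rows 1 and 2 agree on Balance; apply Balance→CustID, BCity and equate their CustID, BCity entries.
Rows 1 and 3 agree on Balance; apply Balance→CustID, BCity and equate their CustID, BCity entries.
Row 1 is now all distinguished symbols — the join is lossless.

Yes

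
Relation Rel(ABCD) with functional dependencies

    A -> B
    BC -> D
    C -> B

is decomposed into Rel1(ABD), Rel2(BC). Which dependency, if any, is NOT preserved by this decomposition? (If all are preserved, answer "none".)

Check BC → D: no single fragment contains all of {BCD}, and the restricted closure of {BC} across the fragments never reaches {D}.
A → B is preserved.
C → B is preserved.

BC -> D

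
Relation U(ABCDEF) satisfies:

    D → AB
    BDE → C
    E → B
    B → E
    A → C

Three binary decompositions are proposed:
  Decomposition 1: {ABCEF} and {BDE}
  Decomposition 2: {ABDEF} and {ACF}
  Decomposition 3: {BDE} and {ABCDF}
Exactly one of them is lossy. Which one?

Decomposition 1: common = {BE}, closure = {BE} → lossy.
Decomposition 2: common = {AF}, closure = {ACF} → lossless.
Decomposition 3: common = {BD}, closure = {ABCDE} → lossless.

Decomposition 1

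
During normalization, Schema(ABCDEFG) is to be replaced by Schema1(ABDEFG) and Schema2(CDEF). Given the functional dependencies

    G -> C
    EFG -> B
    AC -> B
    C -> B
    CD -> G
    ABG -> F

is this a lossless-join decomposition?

Common attributes: Schema1 ∩ Schema2 = {DEF}.
No dependency enlarges {DEF}, so (DEF)⁺ = {DEF}.
The closure contains neither all of Schema1 = {ABDEFG} nor all of Schema2 = {CDEF}, so the common attributes are not a superkey of either fragment. The join is lossy.

No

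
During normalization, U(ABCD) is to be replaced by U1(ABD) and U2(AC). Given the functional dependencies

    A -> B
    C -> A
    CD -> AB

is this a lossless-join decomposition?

Common attributes: U1 ∩ U2 = {A}.
Closure of {A}: A → B applies, adding B. So (A)⁺ = {AB}.
The closure contains neither all of U1 = {ABD} nor all of U2 = {AC}, so the common attributes are not a superkey of either fragment. The join is lossy.

No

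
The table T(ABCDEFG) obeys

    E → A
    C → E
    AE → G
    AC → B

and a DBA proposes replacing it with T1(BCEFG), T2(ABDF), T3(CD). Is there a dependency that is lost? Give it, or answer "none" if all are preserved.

E → A

Check E → A: no single fragment contains all of {AE}, and the restricted closure of {E} across the fragments never reaches {A}.
C → E is preserved.
AE → G is preserved.
AC → B is preserved.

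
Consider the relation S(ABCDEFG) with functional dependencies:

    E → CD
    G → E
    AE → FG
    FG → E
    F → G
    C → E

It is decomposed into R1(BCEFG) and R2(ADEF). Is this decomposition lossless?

Common attributes: R1 ∩ R2 = {EF}.
Closure of {EF}: E → CD applies, adding CD; F → G applies, adding G. So (EF)⁺ = {CDEFG}.
The closure contains neither all of R1 = {BCEFG} nor all of R2 = {ADEF}, so the common attributes are not a superkey of either fragment. The join is lossy.

No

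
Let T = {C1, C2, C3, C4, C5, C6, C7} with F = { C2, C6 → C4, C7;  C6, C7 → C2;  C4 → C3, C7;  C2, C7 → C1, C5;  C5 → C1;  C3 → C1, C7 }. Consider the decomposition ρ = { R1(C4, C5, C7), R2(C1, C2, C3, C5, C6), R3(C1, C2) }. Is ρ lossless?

Chase test. Columns are C1, C2, C3, C4, C5, C6, C7; row i has aⱼ where attribute j ∈ Ri, else bᵢⱼ.
Initial tableau (one row per fragment):
  row 1: b11 b12 b13 a4 a5 b16 a7
  row 2: a1 a2 a3 b24 a5 a6 b27
  row 3: a1 a2 b33 b34 b35 b36 b37
Rows 1 and 2 agree on C5; apply C5→C1 and equate their C1 entries.
No row becomes fully distinguished — the join is lossy.

No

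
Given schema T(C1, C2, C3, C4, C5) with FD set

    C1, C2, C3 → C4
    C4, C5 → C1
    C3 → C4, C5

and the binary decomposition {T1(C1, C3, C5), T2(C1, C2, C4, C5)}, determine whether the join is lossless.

No

Common attributes: T1 ∩ T2 = {C1, C5}.
No dependency enlarges {C1, C5}, so (C1, C5)⁺ = {C1, C5}.
The closure contains neither all of T1 = {C1, C3, C5} nor all of T2 = {C1, C2, C4, C5}, so the common attributes are not a superkey of either fragment. The join is lossy.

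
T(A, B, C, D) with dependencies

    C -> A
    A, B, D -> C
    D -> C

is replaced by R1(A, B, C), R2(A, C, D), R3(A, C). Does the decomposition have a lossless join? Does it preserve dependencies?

Lossless test (chase): applying each FD to every pair of rows produces no changes in the tableau, so no row becomes fully distinguished — the join is lossy.
Dependency preservation: A, B, D → C is not contained in any single fragment, but the restricted closure of its left-hand side across the fragments still reaches the right-hand side; the remaining FDs each lie inside some fragment. All dependencies are preserved.

lossy but dependency-preserving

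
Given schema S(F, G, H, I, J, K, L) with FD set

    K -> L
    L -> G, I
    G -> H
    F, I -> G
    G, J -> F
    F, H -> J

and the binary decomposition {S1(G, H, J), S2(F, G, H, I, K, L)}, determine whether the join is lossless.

Common attributes: S1 ∩ S2 = {G, H}.
No dependency enlarges {G, H}, so (G, H)⁺ = {G, H}.
The closure contains neither all of S1 = {G, H, J} nor all of S2 = {F, G, H, I, K, L}, so the common attributes are not a superkey of either fragment. The join is lossy.

No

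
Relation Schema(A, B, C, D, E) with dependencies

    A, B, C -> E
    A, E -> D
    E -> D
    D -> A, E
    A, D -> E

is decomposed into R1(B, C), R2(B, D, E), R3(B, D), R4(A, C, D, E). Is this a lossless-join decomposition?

No

Chase test. Columns are A, B, C, D, E; row i has aⱼ where attribute j ∈ Ri, else bᵢⱼ.
Initial tableau (one row per fragment):
  row 1: b11 a2 a3 b14 b15
  row 2: b21 a2 b23 a4 a5
  row 3: b31 a2 b33 a4 b35
  row 4: a1 b42 a3 a4 a5
Rows 2 and 3 agree on D; apply D→A, E and equate their A, E entries.
Rows 2 and 4 agree on D; apply D→A, E and equate their A, E entries.
No row becomes fully distinguished — the join is lossy.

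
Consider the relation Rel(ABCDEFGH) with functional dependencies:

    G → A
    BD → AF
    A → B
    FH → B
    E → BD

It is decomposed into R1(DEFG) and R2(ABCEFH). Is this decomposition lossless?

No

Common attributes: R1 ∩ R2 = {EF}.
Closure of {EF}: E → BD applies, adding BD; BD → AF applies, adding A. So (EF)⁺ = {ABDEF}.
The closure contains neither all of R1 = {DEFG} nor all of R2 = {ABCEFH}, so the common attributes are not a superkey of either fragment. The join is lossy.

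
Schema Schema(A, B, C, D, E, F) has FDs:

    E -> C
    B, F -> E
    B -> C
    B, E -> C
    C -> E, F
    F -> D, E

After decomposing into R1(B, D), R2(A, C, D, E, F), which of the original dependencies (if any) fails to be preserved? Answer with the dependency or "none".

B -> C

Check B → C: no single fragment contains all of {B, C}, and the restricted closure of {B} across the fragments never reaches {C}.
E → C is preserved.
B, F → E is preserved.
B, E → C is preserved.
C → E, F is preserved.
F → D, E is preserved.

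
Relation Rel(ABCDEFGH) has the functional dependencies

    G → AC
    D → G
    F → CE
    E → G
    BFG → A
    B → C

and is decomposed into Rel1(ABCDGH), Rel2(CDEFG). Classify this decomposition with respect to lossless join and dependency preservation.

Lossless test: (CDG)⁺ = {ACDG}, which is a superkey of neither fragment — lossy.
Dependency preservation: BFG → A is not contained in any single fragment, but the restricted closure of its left-hand side across the fragments still reaches the right-hand side; the remaining FDs each lie inside some fragment. All dependencies are preserved.

lossy but dependency-preserving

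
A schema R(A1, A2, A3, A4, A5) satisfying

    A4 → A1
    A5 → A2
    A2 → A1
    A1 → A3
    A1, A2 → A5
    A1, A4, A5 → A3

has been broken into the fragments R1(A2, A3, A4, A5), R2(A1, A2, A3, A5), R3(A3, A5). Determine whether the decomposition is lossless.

Chase test. Columns are A1, A2, A3, A4, A5; row i has aⱼ where attribute j ∈ Ri, else bᵢⱼ.
Initial tableau (one row per fragment):
  row 1: b11 a2 a3 a4 a5
  row 2: a1 a2 a3 b24 a5
  row 3: b31 b32 a3 b34 a5
Rows 1 and 3 agree on A5; apply A5→A2 and equate their A2 entries.
Rows 1 and 2 agree on A2; apply A2→A1 and equate their A1 entries.
Rows 1 and 3 agree on A2; apply A2→A1 and equate their A1 entries.
Row 1 is now all distinguished symbols — the join is lossless.

Yes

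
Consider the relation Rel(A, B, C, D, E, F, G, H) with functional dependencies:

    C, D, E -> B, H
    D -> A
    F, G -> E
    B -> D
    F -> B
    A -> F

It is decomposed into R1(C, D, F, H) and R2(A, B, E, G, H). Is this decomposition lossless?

No

Common attributes: R1 ∩ R2 = {H}.
No dependency enlarges {H}, so (H)⁺ = {H}.
The closure contains neither all of R1 = {C, D, F, H} nor all of R2 = {A, B, E, G, H}, so the common attributes are not a superkey of either fragment. The join is lossy.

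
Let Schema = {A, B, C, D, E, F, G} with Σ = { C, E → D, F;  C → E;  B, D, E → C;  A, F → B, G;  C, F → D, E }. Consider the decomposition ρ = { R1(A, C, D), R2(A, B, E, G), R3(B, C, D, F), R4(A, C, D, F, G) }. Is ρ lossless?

Chase test. Columns are A, B, C, D, E, F, G; row i has aⱼ where attribute j ∈ Ri, else bᵢⱼ.
Initial tableau (one row per fragment):
  row 1: a1 b12 a3 a4 b15 b16 b17
  row 2: a1 a2 b23 b24 a5 b26 a7
  row 3: b31 a2 a3 a4 b35 a6 b37
  row 4: a1 b42 a3 a4 b45 a6 a7
Rows 1 and 3 agree on C; apply C→E and equate their E entries.
Rows 1 and 4 agree on C; apply C→E and equate their E entries.
Rows 1 and 3 agree on C, E; apply C, E→D, F and equate their D, F entries.
Rows 1 and 4 agree on A, F; apply A, F→B, G and equate their B, G entries.
No row becomes fully distinguished — the join is lossy.

No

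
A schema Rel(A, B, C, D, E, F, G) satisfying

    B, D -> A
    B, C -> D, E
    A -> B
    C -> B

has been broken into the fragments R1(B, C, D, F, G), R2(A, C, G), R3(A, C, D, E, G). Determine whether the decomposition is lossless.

Chase test. Columns are A, B, C, D, E, F, G; row i has aⱼ where attribute j ∈ Ri, else bᵢⱼ.
Initial tableau (one row per fragment):
  row 1: b11 a2 a3 a4 b15 a6 a7
  row 2: a1 b22 a3 b24 b25 b26 a7
  row 3: a1 b32 a3 a4 a5 b36 a7
Rows 2 and 3 agree on A; apply A→B and equate their B entries.
Rows 1 and 2 agree on C; apply C→B and equate their B entries.
Rows 1 and 3 agree on B, D; apply B, D→A and equate their A entries.
Rows 1 and 2 agree on B, C; apply B, C→D, E and equate their D, E entries.
Rows 1 and 3 agree on B, C; apply B, C→D, E and equate their D, E entries.
Row 1 is now all distinguished symbols — the join is lossless.

Yes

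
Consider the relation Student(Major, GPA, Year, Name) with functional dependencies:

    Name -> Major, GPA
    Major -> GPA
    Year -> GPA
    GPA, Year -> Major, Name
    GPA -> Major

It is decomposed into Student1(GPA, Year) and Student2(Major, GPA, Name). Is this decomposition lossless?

No

Common attributes: Student1 ∩ Student2 = {GPA}.
Closure of {GPA}: GPA → Major applies, adding Major. So (GPA)⁺ = {Major, GPA}.
The closure contains neither all of Student1 = {GPA, Year} nor all of Student2 = {Major, GPA, Name}, so the common attributes are not a superkey of either fragment. The join is lossy.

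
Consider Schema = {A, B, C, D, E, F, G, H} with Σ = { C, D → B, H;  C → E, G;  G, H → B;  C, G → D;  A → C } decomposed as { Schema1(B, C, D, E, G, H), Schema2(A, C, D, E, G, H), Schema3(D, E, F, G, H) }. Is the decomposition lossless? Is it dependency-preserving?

lossy but dependency-preserving

Lossless test (chase): Rows 1 and 2 agree on C, D; apply C, D→B, H and equate their B, H entries. Rows 1 and 3 agree on G, H; apply G, H→B and equate their B entries. No row becomes fully distinguished — the join is lossy.
Dependency preservation: every FD's attributes lie within a single fragment, so each can be enforced locally — preserved.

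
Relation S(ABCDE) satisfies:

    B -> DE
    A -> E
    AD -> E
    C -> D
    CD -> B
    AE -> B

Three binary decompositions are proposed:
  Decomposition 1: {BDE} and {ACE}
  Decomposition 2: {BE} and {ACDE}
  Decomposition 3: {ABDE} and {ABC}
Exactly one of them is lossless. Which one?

Decomposition 1: common = {E}, closure = {E} → lossy.
Decomposition 2: common = {E}, closure = {E} → lossy.
Decomposition 3: common = {AB}, closure = {ABDE} → lossless.

Decomposition 3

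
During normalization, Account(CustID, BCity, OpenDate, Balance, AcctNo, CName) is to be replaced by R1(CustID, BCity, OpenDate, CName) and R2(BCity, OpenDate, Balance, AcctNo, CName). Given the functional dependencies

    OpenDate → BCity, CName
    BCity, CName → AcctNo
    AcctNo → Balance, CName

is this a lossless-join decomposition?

Yes

Common attributes: R1 ∩ R2 = {BCity, OpenDate, CName}.
Closure of {BCity, OpenDate, CName}: BCity, CName → AcctNo applies, adding AcctNo; AcctNo → Balance, CName applies, adding Balance. So (BCity, OpenDate, CName)⁺ = {BCity, OpenDate, Balance, AcctNo, CName}.
This closure contains every attribute of R2, so R1 ∩ R2 → R2. The join is lossless.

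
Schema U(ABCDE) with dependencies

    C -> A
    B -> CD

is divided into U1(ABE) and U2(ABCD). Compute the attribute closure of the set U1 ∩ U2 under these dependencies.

ABCD

U1 ∩ U2 = {AB}.
B → CD applies, adding CD
Closure: {ABCD}.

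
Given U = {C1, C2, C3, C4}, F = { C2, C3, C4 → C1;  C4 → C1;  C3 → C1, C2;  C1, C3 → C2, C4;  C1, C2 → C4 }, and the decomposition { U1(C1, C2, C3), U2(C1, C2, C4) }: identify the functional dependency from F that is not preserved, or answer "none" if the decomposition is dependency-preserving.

none

C2, C3, C4 → C1: restricted closure across fragments reaches C1.
C4 → C1 lies within U2.
C3 → C1, C2 lies within U1.
C1, C3 → C2, C4: restricted closure across fragments reaches C2, C4.
C1, C2 → C4 lies within U2.
Every dependency is enforceable on the fragments, so the decomposition is dependency-preserving.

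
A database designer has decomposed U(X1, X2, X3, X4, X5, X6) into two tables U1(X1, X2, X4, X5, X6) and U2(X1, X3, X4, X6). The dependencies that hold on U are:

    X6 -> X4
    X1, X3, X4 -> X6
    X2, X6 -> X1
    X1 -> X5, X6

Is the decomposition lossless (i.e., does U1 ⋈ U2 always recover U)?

Common attributes: U1 ∩ U2 = {X1, X4, X6}.
Closure of {X1, X4, X6}: X1 → X5, X6 applies, adding X5. So (X1, X4, X6)⁺ = {X1, X4, X5, X6}.
The closure contains neither all of U1 = {X1, X2, X4, X5, X6} nor all of U2 = {X1, X3, X4, X6}, so the common attributes are not a superkey of either fragment. The join is lossy.

No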